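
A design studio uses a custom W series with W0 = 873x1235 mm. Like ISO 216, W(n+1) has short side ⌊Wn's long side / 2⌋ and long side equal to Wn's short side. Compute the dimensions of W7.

77 × 109 mm

W1 = 617 × 873 mm (from W0 by 1 halving).
W2: ⌊873/2⌋ × 617 = 436 × 617 mm
W3: ⌊617/2⌋ × 436 = 308 × 436 mm
W4: ⌊436/2⌋ × 308 = 218 × 308 mm
W5: ⌊308/2⌋ × 218 = 154 × 218 mm
W6: ⌊218/2⌋ × 154 = 109 × 154 mm
W7: ⌊154/2⌋ × 109 = 77 × 109 mm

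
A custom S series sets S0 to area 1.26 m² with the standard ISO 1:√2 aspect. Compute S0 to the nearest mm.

944 × 1335 mm

Let the short side be w mm. Then w · w√2 = 1.26 m² = 1,260,000 mm².
w² = 1,260,000/√2, so w ≈ 943.9 mm; long side = w√2 ≈ 1334.9 mm.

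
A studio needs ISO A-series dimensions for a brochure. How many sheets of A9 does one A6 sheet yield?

8

Each ISO step halves the sheet: 1 × A6 → 2 × A7 → 4 × A8 → 8 × A9
From A6 to A9 is 3 halving steps: 2^3 = 8.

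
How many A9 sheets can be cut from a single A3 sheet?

64

Each ISO step halves the sheet: 1 × A3 → 2 × A4 → 4 × A5 → 8 × A6 → …
From A3 to A9 is 6 halving steps: 2^6 = 64.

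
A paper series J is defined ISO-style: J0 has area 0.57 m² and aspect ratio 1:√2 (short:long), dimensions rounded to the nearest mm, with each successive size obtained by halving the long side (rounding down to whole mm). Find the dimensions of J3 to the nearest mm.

224 × 317 mm

Let J0's short side be w mm. w · w√2 = 0.57 m² = 570,000 mm², so w ≈ 634.9 mm and w√2 ≈ 897.8 mm → J0 = 635 × 898 mm.
J1: ⌊898/2⌋ × 635 = 449 × 635 mm
J2: ⌊635/2⌋ × 449 = 317 × 449 mm
J3: ⌊449/2⌋ × 317 = 224 × 317 mm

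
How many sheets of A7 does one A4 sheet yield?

A4 = 210 × 297 mm; A7 = 74 × 105 mm.
Each halving step doubles the count; 3 steps from A4 to A7.
2^3 = 8.

8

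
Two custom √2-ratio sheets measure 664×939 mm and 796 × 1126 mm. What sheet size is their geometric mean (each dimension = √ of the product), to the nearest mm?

Short side: √(664 · 796) = √528544 ≈ 727.0 → 727 mm
Long side: √(939 · 1126) = √1057314 ≈ 1028.3 → 1028 mm

727 × 1028 mm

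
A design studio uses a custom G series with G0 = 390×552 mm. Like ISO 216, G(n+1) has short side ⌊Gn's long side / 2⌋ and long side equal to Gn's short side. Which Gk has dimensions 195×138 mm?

G3

G0: 390 × 552 mm
G1: 276 × 390 mm
G2: 195 × 276 mm
G3: 138 × 195 mm
G4: 97 × 138 mm
→ matches G3.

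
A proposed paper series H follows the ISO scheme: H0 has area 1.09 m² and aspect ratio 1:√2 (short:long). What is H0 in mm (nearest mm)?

878 × 1242 mm

Let the short side be w mm. Then w · w√2 = 1.09 m² = 1,090,000 mm².
w² = 1,090,000/√2, so w ≈ 877.9 mm; long side = w√2 ≈ 1241.6 mm.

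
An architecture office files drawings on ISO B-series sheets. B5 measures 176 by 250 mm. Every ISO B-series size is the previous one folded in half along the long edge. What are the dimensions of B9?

44 × 62 mm

B6: ⌊250/2⌋ × 176 = 125 × 176 mm
B7: ⌊176/2⌋ × 125 = 88 × 125 mm
B8: ⌊125/2⌋ × 88 = 62 × 88 mm
B9: ⌊88/2⌋ × 62 = 44 × 62 mm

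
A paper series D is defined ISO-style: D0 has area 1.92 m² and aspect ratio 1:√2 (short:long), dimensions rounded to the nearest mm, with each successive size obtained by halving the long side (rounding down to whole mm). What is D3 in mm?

Let D0's short side be w mm. w · w√2 = 1.92 m² = 1,920,000 mm², so w ≈ 1165.2 mm and w√2 ≈ 1647.8 mm → D0 = 1165 × 1648 mm.
D1: ⌊1648/2⌋ × 1165 = 824 × 1165 mm
D2: ⌊1165/2⌋ × 824 = 582 × 824 mm
D3: ⌊824/2⌋ × 582 = 412 × 582 mm

412 × 582 mm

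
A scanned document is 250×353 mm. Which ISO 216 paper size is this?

B4 (250 × 353 mm)

Aspect ratio 353/250 ≈ 1.412 — close to the ISO √2 ≈ 1.414.
In the B-series (B0 = 1000 × 1414 mm): B4 = 250 × 353 mm.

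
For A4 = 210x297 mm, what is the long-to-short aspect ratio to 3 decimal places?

1.414

297 / 210 = 1.414
Matches √2 ≈ 1.414 — the ISO 216 defining ratio.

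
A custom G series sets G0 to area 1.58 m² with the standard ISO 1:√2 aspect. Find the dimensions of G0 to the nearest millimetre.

1057 × 1495 mm

Let the short side be w mm. Then w · w√2 = 1.58 m² = 1,580,000 mm².
w² = 1,580,000/√2, so w ≈ 1057.0 mm; long side = w√2 ≈ 1494.8 mm.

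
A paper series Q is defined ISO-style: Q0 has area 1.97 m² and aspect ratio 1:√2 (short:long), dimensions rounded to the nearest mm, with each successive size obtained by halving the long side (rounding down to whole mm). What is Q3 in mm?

Let Q0's short side be w mm. w · w√2 = 1.97 m² = 1,970,000 mm², so w ≈ 1180.3 mm and w√2 ≈ 1669.1 mm → Q0 = 1180 × 1669 mm.
Q1: ⌊1669/2⌋ × 1180 = 834 × 1180 mm
Q2: ⌊1180/2⌋ × 834 = 590 × 834 mm
Q3: ⌊834/2⌋ × 590 = 417 × 590 mm

417 × 590 mm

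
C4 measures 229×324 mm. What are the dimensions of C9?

40 × 57 mm

C5: ⌊324/2⌋ × 229 = 162 × 229 mm
C6: ⌊229/2⌋ × 162 = 114 × 162 mm
C7: ⌊162/2⌋ × 114 = 81 × 114 mm
C8: ⌊114/2⌋ × 81 = 57 × 81 mm
C9: ⌊81/2⌋ × 57 = 40 × 57 mm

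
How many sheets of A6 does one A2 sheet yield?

Each ISO step halves the sheet: 1 × A2 → 2 × A3 → 4 × A4 → 8 × A5 → …
From A2 to A6 is 4 halving steps: 2^4 = 16.

16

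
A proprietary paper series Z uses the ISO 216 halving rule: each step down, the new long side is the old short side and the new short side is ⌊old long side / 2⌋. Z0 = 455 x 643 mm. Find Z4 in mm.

113 × 160 mm

Z1: ⌊643/2⌋ × 455 = 321 × 455 mm
Z2: ⌊455/2⌋ × 321 = 227 × 321 mm
Z3: ⌊321/2⌋ × 227 = 160 × 227 mm
Z4: ⌊227/2⌋ × 160 = 113 × 160 mm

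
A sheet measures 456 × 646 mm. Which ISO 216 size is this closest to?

Aspect ratio 646/456 ≈ 1.417 — close to the ISO √2 ≈ 1.414.
In the C-series (envelope sizes, between A and B): C2 = 458 × 648 mm.
Off by 4 mm total — nearest standard size.

C2 (458 × 648 mm)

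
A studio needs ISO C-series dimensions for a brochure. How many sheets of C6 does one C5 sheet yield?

2

C5 = 162 × 229 mm; C6 = 114 × 162 mm.
Each halving step doubles the count; 1 step from C5 to C6.
2^1 = 2.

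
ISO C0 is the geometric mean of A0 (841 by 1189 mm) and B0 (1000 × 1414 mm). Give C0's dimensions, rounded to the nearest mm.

917 × 1297 mm

Short: √(841 · 1000) = √841000 ≈ 917.1 mm.
Long: √(1189 · 1414) = √1681246 ≈ 1296.6 mm.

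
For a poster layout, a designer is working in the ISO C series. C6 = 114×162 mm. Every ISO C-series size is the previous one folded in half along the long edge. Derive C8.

C7: ⌊162/2⌋ × 114 = 81 × 114 mm
C8: ⌊114/2⌋ × 81 = 57 × 81 mm

57 × 81 mm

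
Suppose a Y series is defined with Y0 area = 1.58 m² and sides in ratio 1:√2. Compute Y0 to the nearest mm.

1057 × 1495 mm

Let the short side be w mm. Then w · w√2 = 1.58 m² = 1,580,000 mm².
w² = 1,580,000/√2, so w ≈ 1057.0 mm; long side = w√2 ≈ 1494.8 mm.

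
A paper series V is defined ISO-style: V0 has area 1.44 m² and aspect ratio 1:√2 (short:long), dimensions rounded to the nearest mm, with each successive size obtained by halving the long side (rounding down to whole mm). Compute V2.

Let V0's short side be w mm. w · w√2 = 1.44 m² = 1,440,000 mm², so w ≈ 1009.1 mm and w√2 ≈ 1427.0 mm → V0 = 1009 × 1427 mm.
V1: ⌊1427/2⌋ × 1009 = 713 × 1009 mm
V2: ⌊1009/2⌋ × 713 = 504 × 713 mm

504 × 713 mm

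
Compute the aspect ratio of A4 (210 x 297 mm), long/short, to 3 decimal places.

1.414

297 / 210 = 1.414
Matches √2 ≈ 1.414 — the ISO 216 defining ratio.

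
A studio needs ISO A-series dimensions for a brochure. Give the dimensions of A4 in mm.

210 × 297 mm

A0 = 841 × 1189 mm (A0 has area 1 m², aspect 1:√2).
A1: ⌊1189/2⌋ × 841 = 594 × 841 mm
A2: ⌊841/2⌋ × 594 = 420 × 594 mm
A3: ⌊594/2⌋ × 420 = 297 × 420 mm
A4: ⌊420/2⌋ × 297 = 210 × 297 mm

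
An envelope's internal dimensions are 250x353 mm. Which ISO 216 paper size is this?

Aspect ratio 353/250 ≈ 1.412 — close to the ISO √2 ≈ 1.414.
In the B-series (B0 = 1000 × 1414 mm): B4 = 250 × 353 mm.

B4 (250 × 353 mm)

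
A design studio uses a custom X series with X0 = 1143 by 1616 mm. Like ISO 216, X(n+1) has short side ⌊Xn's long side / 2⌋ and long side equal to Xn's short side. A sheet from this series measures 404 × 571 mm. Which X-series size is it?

X0: 1143 × 1616 mm
X1: 808 × 1143 mm
X2: 571 × 808 mm
X3: 404 × 571 mm
X4: 285 × 404 mm
→ matches X3.

X3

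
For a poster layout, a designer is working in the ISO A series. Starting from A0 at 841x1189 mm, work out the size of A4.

A1: ⌊1189/2⌋ × 841 = 594 × 841 mm
A2: ⌊841/2⌋ × 594 = 420 × 594 mm
A3: ⌊594/2⌋ × 420 = 297 × 420 mm
A4: ⌊420/2⌋ × 297 = 210 × 297 mm

210 × 297 mm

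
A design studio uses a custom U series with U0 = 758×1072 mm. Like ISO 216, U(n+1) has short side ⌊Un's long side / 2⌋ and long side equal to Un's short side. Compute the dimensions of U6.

94 × 134 mm

U1: ⌊1072/2⌋ × 758 = 536 × 758 mm
U2: ⌊758/2⌋ × 536 = 379 × 536 mm
U3: ⌊536/2⌋ × 379 = 268 × 379 mm
U4: ⌊379/2⌋ × 268 = 189 × 268 mm
U5: ⌊268/2⌋ × 189 = 134 × 189 mm
U6: ⌊189/2⌋ × 134 = 94 × 134 mm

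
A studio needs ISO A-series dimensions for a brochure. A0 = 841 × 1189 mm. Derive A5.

A1: ⌊1189/2⌋ × 841 = 594 × 841 mm
A2: ⌊841/2⌋ × 594 = 420 × 594 mm
A3: ⌊594/2⌋ × 420 = 297 × 420 mm
A4: ⌊420/2⌋ × 297 = 210 × 297 mm
A5: ⌊297/2⌋ × 210 = 148 × 210 mm

148 × 210 mm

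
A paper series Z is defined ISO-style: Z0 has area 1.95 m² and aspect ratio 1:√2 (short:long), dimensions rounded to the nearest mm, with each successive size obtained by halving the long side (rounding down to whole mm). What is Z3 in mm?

415 × 587 mm

Let Z0's short side be w mm. w · w√2 = 1.95 m² = 1,950,000 mm², so w ≈ 1174.2 mm and w√2 ≈ 1660.6 mm → Z0 = 1174 × 1661 mm.
Z1: ⌊1661/2⌋ × 1174 = 830 × 1174 mm
Z2: ⌊1174/2⌋ × 830 = 587 × 830 mm
Z3: ⌊830/2⌋ × 587 = 415 × 587 mm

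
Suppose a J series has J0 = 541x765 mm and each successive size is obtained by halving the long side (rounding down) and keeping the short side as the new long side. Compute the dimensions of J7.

47 × 67 mm

J1 = 382 × 541 mm (from J0 by 1 halving).
J2: ⌊541/2⌋ × 382 = 270 × 382 mm
J3: ⌊382/2⌋ × 270 = 191 × 270 mm
J4: ⌊270/2⌋ × 191 = 135 × 191 mm
J5: ⌊191/2⌋ × 135 = 95 × 135 mm
J6: ⌊135/2⌋ × 95 = 67 × 95 mm
J7: ⌊95/2⌋ × 67 = 47 × 67 mm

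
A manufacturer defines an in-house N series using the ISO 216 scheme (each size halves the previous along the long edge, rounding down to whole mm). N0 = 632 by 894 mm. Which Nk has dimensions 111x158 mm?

N0: 632 × 894 mm
N1: 447 × 632 mm
N2: 316 × 447 mm
N3: 223 × 316 mm
N4: 158 × 223 mm
N5: 111 × 158 mm
N6: 79 × 111 mm
→ matches N5.

N5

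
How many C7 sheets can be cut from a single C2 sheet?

Each ISO step halves the sheet: 1 × C2 → 2 × C3 → 4 × C4 → 8 × C5 → …
From C2 to C7 is 5 halving steps: 2^5 = 32.

32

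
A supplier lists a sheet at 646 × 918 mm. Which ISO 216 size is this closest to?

C1 (648 × 917 mm)

Aspect ratio 918/646 ≈ 1.421 — close to the ISO √2 ≈ 1.414.
In the C-series (envelope sizes, between A and B): C1 = 648 × 917 mm.
Off by 3 mm total — nearest standard size.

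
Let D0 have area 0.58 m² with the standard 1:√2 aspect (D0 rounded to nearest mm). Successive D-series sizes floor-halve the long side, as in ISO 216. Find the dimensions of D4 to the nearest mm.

Let D0's short side be w mm. w · w√2 = 0.58 m² = 580,000 mm², so w ≈ 640.4 mm and w√2 ≈ 905.7 mm → D0 = 640 × 906 mm.
D1: ⌊906/2⌋ × 640 = 453 × 640 mm
D2: ⌊640/2⌋ × 453 = 320 × 453 mm
D3: ⌊453/2⌋ × 320 = 226 × 320 mm
D4: ⌊320/2⌋ × 226 = 160 × 226 mm

160 × 226 mm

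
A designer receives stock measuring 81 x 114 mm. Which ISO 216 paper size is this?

C7 (81 × 114 mm)

Aspect ratio 114/81 ≈ 1.407 — close to the ISO √2 ≈ 1.414.
In the C-series (envelope sizes, between A and B): C7 = 81 × 114 mm.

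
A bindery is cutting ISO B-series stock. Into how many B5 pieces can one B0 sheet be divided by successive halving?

Each ISO step halves the sheet: 1 × B0 → 2 × B1 → 4 × B2 → 8 × B3 → …
From B0 to B5 is 5 halving steps: 2^5 = 32.

32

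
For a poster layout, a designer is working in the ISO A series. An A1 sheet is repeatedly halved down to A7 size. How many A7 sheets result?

Each ISO step halves the sheet: 1 × A1 → 2 × A2 → 4 × A3 → 8 × A4 → …
From A1 to A7 is 6 halving steps: 2^6 = 64.

64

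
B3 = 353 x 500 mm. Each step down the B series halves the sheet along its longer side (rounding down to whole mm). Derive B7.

88 × 125 mm

B4: ⌊500/2⌋ × 353 = 250 × 353 mm
B5: ⌊353/2⌋ × 250 = 176 × 250 mm
B6: ⌊250/2⌋ × 176 = 125 × 176 mm
B7: ⌊176/2⌋ × 125 = 88 × 125 mm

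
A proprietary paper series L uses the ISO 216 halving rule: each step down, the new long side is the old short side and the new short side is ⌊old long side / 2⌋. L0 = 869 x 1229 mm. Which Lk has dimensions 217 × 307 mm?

L4

L0: 869 × 1229 mm
L1: 614 × 869 mm
L2: 434 × 614 mm
L3: 307 × 434 mm
L4: 217 × 307 mm
L5: 153 × 217 mm
→ matches L4.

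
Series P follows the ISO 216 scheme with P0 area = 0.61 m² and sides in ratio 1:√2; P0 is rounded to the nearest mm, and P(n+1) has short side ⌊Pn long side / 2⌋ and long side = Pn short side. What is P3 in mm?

Let P0's short side be w mm. w · w√2 = 0.61 m² = 610,000 mm², so w ≈ 656.8 mm and w√2 ≈ 928.8 mm → P0 = 657 × 929 mm.
P1: ⌊929/2⌋ × 657 = 464 × 657 mm
P2: ⌊657/2⌋ × 464 = 328 × 464 mm
P3: ⌊464/2⌋ × 328 = 232 × 328 mm

232 × 328 mm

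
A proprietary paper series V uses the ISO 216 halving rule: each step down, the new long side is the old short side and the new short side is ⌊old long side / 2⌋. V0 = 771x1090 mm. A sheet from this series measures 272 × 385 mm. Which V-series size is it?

V3

V0: 771 × 1090 mm
V1: 545 × 771 mm
V2: 385 × 545 mm
V3: 272 × 385 mm
V4: 192 × 272 mm
→ matches V3.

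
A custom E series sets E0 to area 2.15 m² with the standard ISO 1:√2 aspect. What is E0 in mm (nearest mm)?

Let the short side be w mm. Then w · w√2 = 2.15 m² = 2,150,000 mm².
w² = 2,150,000/√2, so w ≈ 1233.0 mm; long side = w√2 ≈ 1743.7 mm.

1233 × 1744 mm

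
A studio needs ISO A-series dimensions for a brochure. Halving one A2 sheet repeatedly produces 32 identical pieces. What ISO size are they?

32 = 2^5, so 5 halving steps.
A2 → A3 → … → A7 after 5 steps.

A7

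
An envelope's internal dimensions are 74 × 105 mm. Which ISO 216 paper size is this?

Aspect ratio 105/74 ≈ 1.419 — close to the ISO √2 ≈ 1.414.
In the A-series (A0 area = 1 m²): A7 = 74 × 105 mm.

A7 (74 × 105 mm)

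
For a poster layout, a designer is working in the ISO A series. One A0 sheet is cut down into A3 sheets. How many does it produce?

8

Each ISO step halves the sheet: 1 × A0 → 2 × A1 → 4 × A2 → 8 × A3
From A0 to A3 is 3 halving steps: 2^3 = 8.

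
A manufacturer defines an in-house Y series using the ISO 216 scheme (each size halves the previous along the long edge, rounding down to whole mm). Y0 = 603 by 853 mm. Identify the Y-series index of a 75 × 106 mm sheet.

Y0: 603 × 853 mm
Y1: 426 × 603 mm
Y2: 301 × 426 mm
Y3: 213 × 301 mm
Y4: 150 × 213 mm
Y5: 106 × 150 mm
Y6: 75 × 106 mm
Y7: 53 × 75 mm
→ matches Y6.

Y6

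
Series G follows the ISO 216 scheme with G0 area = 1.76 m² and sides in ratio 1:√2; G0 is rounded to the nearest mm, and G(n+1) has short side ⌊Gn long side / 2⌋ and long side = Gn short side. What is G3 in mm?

394 × 558 mm

Let G0's short side be w mm. w · w√2 = 1.76 m² = 1,760,000 mm², so w ≈ 1115.6 mm and w√2 ≈ 1577.7 mm → G0 = 1116 × 1578 mm.
G1: ⌊1578/2⌋ × 1116 = 789 × 1116 mm
G2: ⌊1116/2⌋ × 789 = 558 × 789 mm
G3: ⌊789/2⌋ × 558 = 394 × 558 mm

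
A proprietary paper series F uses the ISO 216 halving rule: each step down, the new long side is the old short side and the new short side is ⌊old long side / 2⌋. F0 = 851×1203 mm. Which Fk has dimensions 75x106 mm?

F7

F0: 851 × 1203 mm
F1: 601 × 851 mm
F2: 425 × 601 mm
F3: 300 × 425 mm
F4: 212 × 300 mm
F5: 150 × 212 mm
F6: 106 × 150 mm
F7: 75 × 106 mm
F8: 53 × 75 mm
→ matches F7.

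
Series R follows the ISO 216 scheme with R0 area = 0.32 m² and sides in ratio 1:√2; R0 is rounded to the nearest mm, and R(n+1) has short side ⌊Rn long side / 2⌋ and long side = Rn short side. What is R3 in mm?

Let R0's short side be w mm. w · w√2 = 0.32 m² = 320,000 mm², so w ≈ 475.7 mm and w√2 ≈ 672.7 mm → R0 = 476 × 673 mm.
R1: ⌊673/2⌋ × 476 = 336 × 476 mm
R2: ⌊476/2⌋ × 336 = 238 × 336 mm
R3: ⌊336/2⌋ × 238 = 168 × 238 mm

168 × 238 mm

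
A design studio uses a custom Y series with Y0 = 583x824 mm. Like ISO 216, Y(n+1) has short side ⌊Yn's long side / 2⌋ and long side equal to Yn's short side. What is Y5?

Y1: ⌊824/2⌋ × 583 = 412 × 583 mm
Y2: ⌊583/2⌋ × 412 = 291 × 412 mm
Y3: ⌊412/2⌋ × 291 = 206 × 291 mm
Y4: ⌊291/2⌋ × 206 = 145 × 206 mm
Y5: ⌊206/2⌋ × 145 = 103 × 145 mm

103 × 145 mm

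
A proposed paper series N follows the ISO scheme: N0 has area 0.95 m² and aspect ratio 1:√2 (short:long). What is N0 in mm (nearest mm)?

820 × 1159 mm

Let the short side be w mm. Then w · w√2 = 0.95 m² = 950,000 mm².
w² = 950,000/√2, so w ≈ 819.6 mm; long side = w√2 ≈ 1159.1 mm.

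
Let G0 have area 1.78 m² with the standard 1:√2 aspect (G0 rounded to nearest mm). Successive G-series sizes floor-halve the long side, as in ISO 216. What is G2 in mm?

561 × 793 mm

Let G0's short side be w mm. w · w√2 = 1.78 m² = 1,780,000 mm², so w ≈ 1121.9 mm and w√2 ≈ 1586.6 mm → G0 = 1122 × 1587 mm.
G1: ⌊1587/2⌋ × 1122 = 793 × 1122 mm
G2: ⌊1122/2⌋ × 793 = 561 × 793 mm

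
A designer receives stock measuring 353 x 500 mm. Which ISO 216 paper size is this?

Aspect ratio 500/353 ≈ 1.416 — close to the ISO √2 ≈ 1.414.
In the B-series (B0 = 1000 × 1414 mm): B3 = 353 × 500 mm.

B3 (353 × 500 mm)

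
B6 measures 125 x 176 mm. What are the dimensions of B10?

31 × 44 mm

B7: ⌊176/2⌋ × 125 = 88 × 125 mm
B8: ⌊125/2⌋ × 88 = 62 × 88 mm
B9: ⌊88/2⌋ × 62 = 44 × 62 mm
B10: ⌊62/2⌋ × 44 = 31 × 44 mm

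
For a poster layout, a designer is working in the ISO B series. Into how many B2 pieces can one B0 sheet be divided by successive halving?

Each ISO step halves the sheet: 1 × B0 → 2 × B1 → 4 × B2
From B0 to B2 is 2 halving steps: 2^2 = 4.

4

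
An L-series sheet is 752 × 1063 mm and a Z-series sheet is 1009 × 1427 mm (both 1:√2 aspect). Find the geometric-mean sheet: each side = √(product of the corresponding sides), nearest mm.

871 × 1232 mm

Short side: √(752 · 1009) = √758768 ≈ 871.1 → 871 mm
Long side: √(1063 · 1427) = √1516901 ≈ 1231.6 → 1232 mm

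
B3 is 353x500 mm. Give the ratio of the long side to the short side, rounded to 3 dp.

500 / 353 = 1.416
ISO 216 targets √2 ≈ 1.414; the +0.002 deviation is from mm rounding.

1.416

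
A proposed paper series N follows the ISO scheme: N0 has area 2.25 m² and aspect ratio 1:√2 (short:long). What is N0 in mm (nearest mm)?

Let the short side be w mm. Then w · w√2 = 2.25 m² = 2,250,000 mm².
w² = 2,250,000/√2, so w ≈ 1261.3 mm; long side = w√2 ≈ 1783.8 mm.

1261 × 1784 mm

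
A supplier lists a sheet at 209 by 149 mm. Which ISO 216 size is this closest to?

A5 (148 × 210 mm)

Aspect ratio 209/149 ≈ 1.403 — close to the ISO √2 ≈ 1.414.
In the A-series (A0 area = 1 m²): A5 = 148 × 210 mm.
Off by 2 mm total — nearest standard size.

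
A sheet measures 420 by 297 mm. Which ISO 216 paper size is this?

A3 (297 × 420 mm)

Aspect ratio 420/297 ≈ 1.414 — close to the ISO √2 ≈ 1.414.
In the A-series (A0 area = 1 m²): A3 = 297 × 420 mm.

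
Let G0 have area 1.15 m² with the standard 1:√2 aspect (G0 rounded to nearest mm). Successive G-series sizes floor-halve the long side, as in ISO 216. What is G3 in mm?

Let G0's short side be w mm. w · w√2 = 1.15 m² = 1,150,000 mm², so w ≈ 901.8 mm and w√2 ≈ 1275.3 mm → G0 = 902 × 1275 mm.
G1: ⌊1275/2⌋ × 902 = 637 × 902 mm
G2: ⌊902/2⌋ × 637 = 451 × 637 mm
G3: ⌊637/2⌋ × 451 = 318 × 451 mm

318 × 451 mm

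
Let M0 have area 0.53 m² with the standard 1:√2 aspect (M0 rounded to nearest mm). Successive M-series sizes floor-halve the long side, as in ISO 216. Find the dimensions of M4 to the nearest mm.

153 × 216 mm

Let M0's short side be w mm. w · w√2 = 0.53 m² = 530,000 mm², so w ≈ 612.2 mm and w√2 ≈ 865.8 mm → M0 = 612 × 866 mm.
M1: ⌊866/2⌋ × 612 = 433 × 612 mm
M2: ⌊612/2⌋ × 433 = 306 × 433 mm
M3: ⌊433/2⌋ × 306 = 216 × 306 mm
M4: ⌊306/2⌋ × 216 = 153 × 216 mm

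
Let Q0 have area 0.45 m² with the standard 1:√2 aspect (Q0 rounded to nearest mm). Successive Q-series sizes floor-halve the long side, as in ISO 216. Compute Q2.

Let Q0's short side be w mm. w · w√2 = 0.45 m² = 450,000 mm², so w ≈ 564.1 mm and w√2 ≈ 797.7 mm → Q0 = 564 × 798 mm.
Q1: ⌊798/2⌋ × 564 = 399 × 564 mm
Q2: ⌊564/2⌋ × 399 = 282 × 399 mm

282 × 399 mm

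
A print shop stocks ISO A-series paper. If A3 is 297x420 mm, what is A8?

52 × 74 mm

A4: ⌊420/2⌋ × 297 = 210 × 297 mm
A5: ⌊297/2⌋ × 210 = 148 × 210 mm
A6: ⌊210/2⌋ × 148 = 105 × 148 mm
A7: ⌊148/2⌋ × 105 = 74 × 105 mm
A8: ⌊105/2⌋ × 74 = 52 × 74 mm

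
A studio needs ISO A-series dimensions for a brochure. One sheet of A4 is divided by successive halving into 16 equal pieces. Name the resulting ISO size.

16 = 2^4, so 4 halving steps.
A4 → A5 → … → A8 after 4 steps.

A8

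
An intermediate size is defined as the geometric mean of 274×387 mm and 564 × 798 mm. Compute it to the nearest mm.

393 × 556 mm

Short side: √(274 · 564) = √154536 ≈ 393.1 → 393 mm
Long side: √(387 · 798) = √308826 ≈ 555.7 → 556 mm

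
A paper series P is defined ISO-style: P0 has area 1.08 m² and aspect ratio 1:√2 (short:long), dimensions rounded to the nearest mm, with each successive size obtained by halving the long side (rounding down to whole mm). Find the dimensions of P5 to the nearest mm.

Let P0's short side be w mm. w · w√2 = 1.08 m² = 1,080,000 mm², so w ≈ 873.9 mm and w√2 ≈ 1235.9 mm → P0 = 874 × 1236 mm.
P1: ⌊1236/2⌋ × 874 = 618 × 874 mm
P2: ⌊874/2⌋ × 618 = 437 × 618 mm
P3: ⌊618/2⌋ × 437 = 309 × 437 mm
P4: ⌊437/2⌋ × 309 = 218 × 309 mm
P5: ⌊309/2⌋ × 218 = 154 × 218 mm

154 × 218 mm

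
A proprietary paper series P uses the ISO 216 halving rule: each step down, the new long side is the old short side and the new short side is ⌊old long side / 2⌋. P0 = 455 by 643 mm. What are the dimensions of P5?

P1: ⌊643/2⌋ × 455 = 321 × 455 mm
P2: ⌊455/2⌋ × 321 = 227 × 321 mm
P3: ⌊321/2⌋ × 227 = 160 × 227 mm
P4: ⌊227/2⌋ × 160 = 113 × 160 mm
P5: ⌊160/2⌋ × 113 = 80 × 113 mm

80 × 113 mm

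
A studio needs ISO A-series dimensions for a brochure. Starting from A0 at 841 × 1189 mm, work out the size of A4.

210 × 297 mm

A1: ⌊1189/2⌋ × 841 = 594 × 841 mm
A2: ⌊841/2⌋ × 594 = 420 × 594 mm
A3: ⌊594/2⌋ × 420 = 297 × 420 mm
A4: ⌊420/2⌋ × 297 = 210 × 297 mm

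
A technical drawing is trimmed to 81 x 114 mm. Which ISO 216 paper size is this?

Aspect ratio 114/81 ≈ 1.407 — close to the ISO √2 ≈ 1.414.
In the C-series (envelope sizes, between A and B): C7 = 81 × 114 mm.

C7 (81 × 114 mm)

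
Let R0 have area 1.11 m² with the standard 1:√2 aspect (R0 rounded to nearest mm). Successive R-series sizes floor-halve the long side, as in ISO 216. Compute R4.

221 × 313 mm

Let R0's short side be w mm. w · w√2 = 1.11 m² = 1,110,000 mm², so w ≈ 885.9 mm and w√2 ≈ 1252.9 mm → R0 = 886 × 1253 mm.
R1: ⌊1253/2⌋ × 886 = 626 × 886 mm
R2: ⌊886/2⌋ × 626 = 443 × 626 mm
R3: ⌊626/2⌋ × 443 = 313 × 443 mm
R4: ⌊443/2⌋ × 313 = 221 × 313 mm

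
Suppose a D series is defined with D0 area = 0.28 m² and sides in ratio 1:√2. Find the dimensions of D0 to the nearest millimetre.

Let the short side be w mm. Then w · w√2 = 0.28 m² = 280,000 mm².
w² = 280,000/√2, so w ≈ 445.0 mm; long side = w√2 ≈ 629.3 mm.

445 × 629 mm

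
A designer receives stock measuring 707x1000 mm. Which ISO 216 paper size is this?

Aspect ratio 1000/707 ≈ 1.414 — close to the ISO √2 ≈ 1.414.
In the B-series (B0 = 1000 × 1414 mm): B1 = 707 × 1000 mm.

B1 (707 × 1000 mm)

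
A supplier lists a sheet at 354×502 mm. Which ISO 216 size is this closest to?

B3 (353 × 500 mm)

Aspect ratio 502/354 ≈ 1.418 — close to the ISO √2 ≈ 1.414.
In the B-series (B0 = 1000 × 1414 mm): B3 = 353 × 500 mm.
Off by 3 mm total — nearest standard size.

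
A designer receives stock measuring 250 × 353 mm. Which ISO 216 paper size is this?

B4 (250 × 353 mm)

Aspect ratio 353/250 ≈ 1.412 — close to the ISO √2 ≈ 1.414.
In the B-series (B0 = 1000 × 1414 mm): B4 = 250 × 353 mm.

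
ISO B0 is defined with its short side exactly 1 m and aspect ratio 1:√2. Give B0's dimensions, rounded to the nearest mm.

Short side = 1000 mm; long side = 1000√2 ≈ 1414.2 mm.

1000 × 1414 mm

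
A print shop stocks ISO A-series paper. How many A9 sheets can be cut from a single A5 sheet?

16

A5 = 148 × 210 mm; A9 = 37 × 52 mm.
Each halving step doubles the count; 4 steps from A5 to A9.
2^4 = 16.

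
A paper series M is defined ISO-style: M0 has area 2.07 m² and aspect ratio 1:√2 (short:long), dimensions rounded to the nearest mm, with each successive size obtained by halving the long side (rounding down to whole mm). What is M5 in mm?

Let M0's short side be w mm. w · w√2 = 2.07 m² = 2,070,000 mm², so w ≈ 1209.8 mm and w√2 ≈ 1711.0 mm → M0 = 1210 × 1711 mm.
M1: ⌊1711/2⌋ × 1210 = 855 × 1210 mm
M2: ⌊1210/2⌋ × 855 = 605 × 855 mm
M3: ⌊855/2⌋ × 605 = 427 × 605 mm
M4: ⌊605/2⌋ × 427 = 302 × 427 mm
M5: ⌊427/2⌋ × 302 = 213 × 302 mm

213 × 302 mm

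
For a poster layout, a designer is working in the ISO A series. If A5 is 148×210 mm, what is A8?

52 × 74 mm

A6: ⌊210/2⌋ × 148 = 105 × 148 mm
A7: ⌊148/2⌋ × 105 = 74 × 105 mm
A8: ⌊105/2⌋ × 74 = 52 × 74 mm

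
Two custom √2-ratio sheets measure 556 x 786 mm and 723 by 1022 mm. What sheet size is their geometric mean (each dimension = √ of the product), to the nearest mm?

634 × 896 mm

Short side: √(556 · 723) = √401988 ≈ 634.0 → 634 mm
Long side: √(786 · 1022) = √803292 ≈ 896.3 → 896 mm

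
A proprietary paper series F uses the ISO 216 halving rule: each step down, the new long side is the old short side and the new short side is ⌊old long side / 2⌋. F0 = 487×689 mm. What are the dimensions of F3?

F1: ⌊689/2⌋ × 487 = 344 × 487 mm
F2: ⌊487/2⌋ × 344 = 243 × 344 mm
F3: ⌊344/2⌋ × 243 = 172 × 243 mm

172 × 243 mm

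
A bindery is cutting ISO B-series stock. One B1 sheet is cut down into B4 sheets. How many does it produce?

8

Each ISO step halves the sheet: 1 × B1 → 2 × B2 → 4 × B3 → 8 × B4
From B1 to B4 is 3 halving steps: 2^3 = 8.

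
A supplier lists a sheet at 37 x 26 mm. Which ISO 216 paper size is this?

Aspect ratio 37/26 ≈ 1.423 — close to the ISO √2 ≈ 1.414.
In the A-series (A0 area = 1 m²): A10 = 26 × 37 mm.

A10 (26 × 37 mm)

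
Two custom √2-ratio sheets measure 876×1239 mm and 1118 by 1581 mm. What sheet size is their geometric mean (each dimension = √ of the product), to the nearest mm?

Short side: √(876 · 1118) = √979368 ≈ 989.6 → 990 mm
Long side: √(1239 · 1581) = √1958859 ≈ 1399.6 → 1400 mm

990 × 1400 mm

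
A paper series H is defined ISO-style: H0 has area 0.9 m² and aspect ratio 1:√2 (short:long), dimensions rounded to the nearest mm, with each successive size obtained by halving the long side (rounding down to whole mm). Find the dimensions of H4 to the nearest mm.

199 × 282 mm

Let H0's short side be w mm. w · w√2 = 0.9 m² = 900,000 mm², so w ≈ 797.7 mm and w√2 ≈ 1128.2 mm → H0 = 798 × 1128 mm.
H1: ⌊1128/2⌋ × 798 = 564 × 798 mm
H2: ⌊798/2⌋ × 564 = 399 × 564 mm
H3: ⌊564/2⌋ × 399 = 282 × 399 mm
H4: ⌊399/2⌋ × 282 = 199 × 282 mm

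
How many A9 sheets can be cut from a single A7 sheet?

4

Each ISO step halves the sheet: 1 × A7 → 2 × A8 → 4 × A9
From A7 to A9 is 2 halving steps: 2^2 = 4.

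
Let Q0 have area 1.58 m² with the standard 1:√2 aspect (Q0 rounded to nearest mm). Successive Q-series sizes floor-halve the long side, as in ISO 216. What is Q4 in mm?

Let Q0's short side be w mm. w · w√2 = 1.58 m² = 1,580,000 mm², so w ≈ 1057.0 mm and w√2 ≈ 1494.8 mm → Q0 = 1057 × 1495 mm.
Q1: ⌊1495/2⌋ × 1057 = 747 × 1057 mm
Q2: ⌊1057/2⌋ × 747 = 528 × 747 mm
Q3: ⌊747/2⌋ × 528 = 373 × 528 mm
Q4: ⌊528/2⌋ × 373 = 264 × 373 mm

264 × 373 mm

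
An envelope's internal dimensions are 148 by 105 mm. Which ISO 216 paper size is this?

Aspect ratio 148/105 ≈ 1.410 — close to the ISO √2 ≈ 1.414.
In the A-series (A0 area = 1 m²): A6 = 105 × 148 mm.

A6 (105 × 148 mm)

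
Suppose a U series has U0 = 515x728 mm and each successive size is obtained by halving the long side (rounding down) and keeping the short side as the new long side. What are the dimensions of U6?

64 × 91 mm

U1: ⌊728/2⌋ × 515 = 364 × 515 mm
U2: ⌊515/2⌋ × 364 = 257 × 364 mm
U3: ⌊364/2⌋ × 257 = 182 × 257 mm
U4: ⌊257/2⌋ × 182 = 128 × 182 mm
U5: ⌊182/2⌋ × 128 = 91 × 128 mm
U6: ⌊128/2⌋ × 91 = 64 × 91 mm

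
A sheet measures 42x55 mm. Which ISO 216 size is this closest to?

Aspect ratio 55/42 ≈ 1.310 (ISO target is √2 ≈ 1.414).
In the C-series (envelope sizes, between A and B): C9 = 40 × 57 mm.
Off by 4 mm total — nearest standard size.

C9 (40 × 57 mm)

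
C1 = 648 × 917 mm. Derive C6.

114 × 162 mm

C2: ⌊917/2⌋ × 648 = 458 × 648 mm
C3: ⌊648/2⌋ × 458 = 324 × 458 mm
C4: ⌊458/2⌋ × 324 = 229 × 324 mm
C5: ⌊324/2⌋ × 229 = 162 × 229 mm
C6: ⌊229/2⌋ × 162 = 114 × 162 mm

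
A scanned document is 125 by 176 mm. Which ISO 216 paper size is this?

Aspect ratio 176/125 ≈ 1.408 — close to the ISO √2 ≈ 1.414.
In the B-series (B0 = 1000 × 1414 mm): B6 = 125 × 176 mm.

B6 (125 × 176 mm)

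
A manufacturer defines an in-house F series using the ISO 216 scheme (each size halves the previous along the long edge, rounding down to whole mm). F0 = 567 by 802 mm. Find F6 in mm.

70 × 100 mm

F1 = 401 × 567 mm (from F0 by 1 halving).
F2: ⌊567/2⌋ × 401 = 283 × 401 mm
F3: ⌊401/2⌋ × 283 = 200 × 283 mm
F4: ⌊283/2⌋ × 200 = 141 × 200 mm
F5: ⌊200/2⌋ × 141 = 100 × 141 mm
F6: ⌊141/2⌋ × 100 = 70 × 100 mm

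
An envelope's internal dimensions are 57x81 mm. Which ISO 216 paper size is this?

C8 (57 × 81 mm)

Aspect ratio 81/57 ≈ 1.421 — close to the ISO √2 ≈ 1.414.
In the C-series (envelope sizes, between A and B): C8 = 57 × 81 mm.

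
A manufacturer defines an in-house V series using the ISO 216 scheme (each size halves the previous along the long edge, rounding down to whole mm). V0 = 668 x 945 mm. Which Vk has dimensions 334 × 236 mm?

V3

V0: 668 × 945 mm
V1: 472 × 668 mm
V2: 334 × 472 mm
V3: 236 × 334 mm
V4: 167 × 236 mm
→ matches V3.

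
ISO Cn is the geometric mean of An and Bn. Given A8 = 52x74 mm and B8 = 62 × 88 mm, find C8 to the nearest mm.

Short side: √(52 · 62) = √3224 ≈ 56.8 → 57 mm
Long side: √(74 · 88) = √6512 ≈ 80.7 → 81 mm

57 × 81 mm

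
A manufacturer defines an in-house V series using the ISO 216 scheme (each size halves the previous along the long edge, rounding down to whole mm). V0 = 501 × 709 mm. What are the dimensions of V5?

88 × 125 mm

V1: ⌊709/2⌋ × 501 = 354 × 501 mm
V2: ⌊501/2⌋ × 354 = 250 × 354 mm
V3: ⌊354/2⌋ × 250 = 177 × 250 mm
V4: ⌊250/2⌋ × 177 = 125 × 177 mm
V5: ⌊177/2⌋ × 125 = 88 × 125 mm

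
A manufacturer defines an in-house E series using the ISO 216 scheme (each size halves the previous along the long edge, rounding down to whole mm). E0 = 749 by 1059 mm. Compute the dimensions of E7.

66 × 93 mm

E1 = 529 × 749 mm (from E0 by 1 halving).
E2: ⌊749/2⌋ × 529 = 374 × 529 mm
E3: ⌊529/2⌋ × 374 = 264 × 374 mm
E4: ⌊374/2⌋ × 264 = 187 × 264 mm
E5: ⌊264/2⌋ × 187 = 132 × 187 mm
E6: ⌊187/2⌋ × 132 = 93 × 132 mm
E7: ⌊132/2⌋ × 93 = 66 × 93 mm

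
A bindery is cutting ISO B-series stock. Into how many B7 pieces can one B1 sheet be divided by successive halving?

B1 = 707 × 1000 mm; B7 = 88 × 125 mm.
Each halving step doubles the count; 6 steps from B1 to B7.
2^6 = 64.

64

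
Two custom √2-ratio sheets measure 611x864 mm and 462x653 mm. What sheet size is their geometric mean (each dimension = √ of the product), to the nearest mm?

Short side: √(611 · 462) = √282282 ≈ 531.3 → 531 mm
Long side: √(864 · 653) = √564192 ≈ 751.1 → 751 mm

531 × 751 mm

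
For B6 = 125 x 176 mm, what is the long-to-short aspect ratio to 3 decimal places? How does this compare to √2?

176 / 125 = 1.408
ISO 216 targets √2 ≈ 1.414; the -0.006 deviation is from mm rounding.

1.408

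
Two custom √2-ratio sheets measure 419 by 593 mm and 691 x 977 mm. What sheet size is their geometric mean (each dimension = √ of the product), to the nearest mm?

538 × 761 mm

Short side: √(419 · 691) = √289529 ≈ 538.1 → 538 mm
Long side: √(593 · 977) = √579361 ≈ 761.2 → 761 mm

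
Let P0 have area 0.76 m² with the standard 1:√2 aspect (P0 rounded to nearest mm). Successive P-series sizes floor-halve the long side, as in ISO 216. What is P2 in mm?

366 × 518 mm

Let P0's short side be w mm. w · w√2 = 0.76 m² = 760,000 mm², so w ≈ 733.1 mm and w√2 ≈ 1036.7 mm → P0 = 733 × 1037 mm.
P1: ⌊1037/2⌋ × 733 = 518 × 733 mm
P2: ⌊733/2⌋ × 518 = 366 × 518 mm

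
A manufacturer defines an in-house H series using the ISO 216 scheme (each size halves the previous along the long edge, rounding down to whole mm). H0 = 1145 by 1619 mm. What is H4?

H1 = 809 × 1145 mm (from H0 by 1 halving).
H2: ⌊1145/2⌋ × 809 = 572 × 809 mm
H3: ⌊809/2⌋ × 572 = 404 × 572 mm
H4: ⌊572/2⌋ × 404 = 286 × 404 mm

286 × 404 mm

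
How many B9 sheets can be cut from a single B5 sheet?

16

B5 = 176 × 250 mm; B9 = 44 × 62 mm.
Each halving step doubles the count; 4 steps from B5 to B9.
2^4 = 16.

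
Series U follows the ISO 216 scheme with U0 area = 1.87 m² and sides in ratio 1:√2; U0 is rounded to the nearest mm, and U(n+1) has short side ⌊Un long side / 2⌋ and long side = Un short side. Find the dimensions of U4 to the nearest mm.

287 × 406 mm

Let U0's short side be w mm. w · w√2 = 1.87 m² = 1,870,000 mm², so w ≈ 1149.9 mm and w√2 ≈ 1626.2 mm → U0 = 1150 × 1626 mm.
U1: ⌊1626/2⌋ × 1150 = 813 × 1150 mm
U2: ⌊1150/2⌋ × 813 = 575 × 813 mm
U3: ⌊813/2⌋ × 575 = 406 × 575 mm
U4: ⌊575/2⌋ × 406 = 287 × 406 mm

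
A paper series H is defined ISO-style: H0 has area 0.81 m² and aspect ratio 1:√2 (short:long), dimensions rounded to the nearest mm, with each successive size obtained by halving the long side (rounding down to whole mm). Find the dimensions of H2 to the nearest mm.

378 × 535 mm

Let H0's short side be w mm. w · w√2 = 0.81 m² = 810,000 mm², so w ≈ 756.8 mm and w√2 ≈ 1070.3 mm → H0 = 757 × 1070 mm.
H1: ⌊1070/2⌋ × 757 = 535 × 757 mm
H2: ⌊757/2⌋ × 535 = 378 × 535 mm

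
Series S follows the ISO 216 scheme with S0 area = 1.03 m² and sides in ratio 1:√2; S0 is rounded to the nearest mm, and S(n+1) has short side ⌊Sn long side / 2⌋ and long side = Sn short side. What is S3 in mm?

Let S0's short side be w mm. w · w√2 = 1.03 m² = 1,030,000 mm², so w ≈ 853.4 mm and w√2 ≈ 1206.9 mm → S0 = 853 × 1207 mm.
S1: ⌊1207/2⌋ × 853 = 603 × 853 mm
S2: ⌊853/2⌋ × 603 = 426 × 603 mm
S3: ⌊603/2⌋ × 426 = 301 × 426 mm

301 × 426 mm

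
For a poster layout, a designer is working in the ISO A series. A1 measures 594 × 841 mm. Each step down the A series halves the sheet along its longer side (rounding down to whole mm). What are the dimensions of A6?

105 × 148 mm

A2: ⌊841/2⌋ × 594 = 420 × 594 mm
A3: ⌊594/2⌋ × 420 = 297 × 420 mm
A4: ⌊420/2⌋ × 297 = 210 × 297 mm
A5: ⌊297/2⌋ × 210 = 148 × 210 mm
A6: ⌊210/2⌋ × 148 = 105 × 148 mm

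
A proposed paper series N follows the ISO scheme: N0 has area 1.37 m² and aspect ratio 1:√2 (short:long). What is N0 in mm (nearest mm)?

984 × 1392 mm

Let the short side be w mm. Then w · w√2 = 1.37 m² = 1,370,000 mm².
w² = 1,370,000/√2, so w ≈ 984.2 mm; long side = w√2 ≈ 1391.9 mm.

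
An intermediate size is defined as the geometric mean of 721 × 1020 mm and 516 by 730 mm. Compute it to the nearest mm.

Short side: √(721 · 516) = √372036 ≈ 609.9 → 610 mm
Long side: √(1020 · 730) = √744600 ≈ 862.9 → 863 mm

610 × 863 mm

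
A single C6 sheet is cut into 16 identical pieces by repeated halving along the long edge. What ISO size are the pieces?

C10

16 = 2^4, so 4 halving steps.
C6 → C7 → … → C10 after 4 steps.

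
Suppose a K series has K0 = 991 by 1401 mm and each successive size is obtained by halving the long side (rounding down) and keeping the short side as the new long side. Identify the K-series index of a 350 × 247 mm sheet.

K0: 991 × 1401 mm
K1: 700 × 991 mm
K2: 495 × 700 mm
K3: 350 × 495 mm
K4: 247 × 350 mm
K5: 175 × 247 mm
→ matches K4.

K4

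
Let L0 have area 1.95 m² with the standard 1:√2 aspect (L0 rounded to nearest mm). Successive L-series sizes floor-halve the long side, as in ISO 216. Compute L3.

Let L0's short side be w mm. w · w√2 = 1.95 m² = 1,950,000 mm², so w ≈ 1174.2 mm and w√2 ≈ 1660.6 mm → L0 = 1174 × 1661 mm.
L1: ⌊1661/2⌋ × 1174 = 830 × 1174 mm
L2: ⌊1174/2⌋ × 830 = 587 × 830 mm
L3: ⌊830/2⌋ × 587 = 415 × 587 mm

415 × 587 mm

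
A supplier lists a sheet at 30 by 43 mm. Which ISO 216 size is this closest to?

Aspect ratio 43/30 ≈ 1.433 (ISO target is √2 ≈ 1.414).
In the B-series (B0 = 1000 × 1414 mm): B10 = 31 × 44 mm.
Off by 2 mm total — nearest standard size.

B10 (31 × 44 mm)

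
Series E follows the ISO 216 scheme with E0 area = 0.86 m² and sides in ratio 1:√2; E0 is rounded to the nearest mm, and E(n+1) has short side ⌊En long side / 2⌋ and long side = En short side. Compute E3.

Let E0's short side be w mm. w · w√2 = 0.86 m² = 860,000 mm², so w ≈ 779.8 mm and w√2 ≈ 1102.8 mm → E0 = 780 × 1103 mm.
E1: ⌊1103/2⌋ × 780 = 551 × 780 mm
E2: ⌊780/2⌋ × 551 = 390 × 551 mm
E3: ⌊551/2⌋ × 390 = 275 × 390 mm

275 × 390 mm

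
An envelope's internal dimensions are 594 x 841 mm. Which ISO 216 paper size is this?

A1 (594 × 841 mm)

Aspect ratio 841/594 ≈ 1.416 — close to the ISO √2 ≈ 1.414.
In the A-series (A0 area = 1 m²): A1 = 594 × 841 mm.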